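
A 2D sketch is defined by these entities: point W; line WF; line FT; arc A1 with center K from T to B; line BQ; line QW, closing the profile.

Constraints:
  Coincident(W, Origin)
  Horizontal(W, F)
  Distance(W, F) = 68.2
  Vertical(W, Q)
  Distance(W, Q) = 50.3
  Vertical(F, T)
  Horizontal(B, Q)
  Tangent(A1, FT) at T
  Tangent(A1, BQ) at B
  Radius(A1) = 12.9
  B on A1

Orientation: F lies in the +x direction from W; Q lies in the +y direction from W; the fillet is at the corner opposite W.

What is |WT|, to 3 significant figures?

77.8

W is at the origin; W and F share the same y with |WF| = 68.2 and F on the +x side, so F = (68.2, 0.00). W and Q share the same x with |WQ| = 50.3 and Q on the +y side, so Q = (0.00, 50.3). The virtual corner opposite W is at (68.2, 50.3). The tangent condition forces KT to be normal to FT and since A1 is tangent to BQ there, KB ⟂ BQ, with radius 12.9, so the center K sits 12.9 in from both sides at K = (55.3, 37.4). That places the tangent points at T = (68.2, 37.4) on FT and B = (55.3, 50.3) on BQ. Then |WT| = |T − W| = 77.8.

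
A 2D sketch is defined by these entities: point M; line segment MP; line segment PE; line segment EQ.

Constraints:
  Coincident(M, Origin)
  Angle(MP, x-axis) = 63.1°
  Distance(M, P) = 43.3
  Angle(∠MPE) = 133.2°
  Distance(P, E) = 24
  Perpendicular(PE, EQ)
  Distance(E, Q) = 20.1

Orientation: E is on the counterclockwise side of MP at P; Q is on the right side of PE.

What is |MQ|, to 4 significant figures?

74.48

∠MPE = 133.2°, so PE runs at 63.1° + (180° − 133.2°) = 109.9° from the x-axis; with |PE| = 24.0, E = P + 24.0·(cos 109.9°, sin 109.9°) = (11.42, 61.18). PE ⟂ EQ; with |EQ| = 20.1 on the right of PE, Q = E + 20.1·(0.9403, 0.3404) = (30.32, 68.02). Then |MQ| = |Q − M| = 74.48.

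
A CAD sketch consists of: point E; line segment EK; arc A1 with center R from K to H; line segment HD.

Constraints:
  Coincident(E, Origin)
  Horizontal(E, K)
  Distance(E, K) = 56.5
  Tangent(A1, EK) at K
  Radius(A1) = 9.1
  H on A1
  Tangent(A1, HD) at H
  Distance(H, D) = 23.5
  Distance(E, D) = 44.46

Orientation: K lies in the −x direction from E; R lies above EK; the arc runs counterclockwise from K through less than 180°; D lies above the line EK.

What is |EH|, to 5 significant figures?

48.836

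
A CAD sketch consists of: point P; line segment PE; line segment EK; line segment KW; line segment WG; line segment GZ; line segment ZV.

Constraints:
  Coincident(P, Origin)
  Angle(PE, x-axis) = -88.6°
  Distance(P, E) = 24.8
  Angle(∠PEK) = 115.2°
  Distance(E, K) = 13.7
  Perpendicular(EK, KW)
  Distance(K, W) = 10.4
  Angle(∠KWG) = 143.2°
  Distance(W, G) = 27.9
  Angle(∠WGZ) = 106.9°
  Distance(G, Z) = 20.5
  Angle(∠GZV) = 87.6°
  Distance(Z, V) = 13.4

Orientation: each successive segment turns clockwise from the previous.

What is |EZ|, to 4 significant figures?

34.07

∠KWG = 143.2° gives WG at 79.80° from the x-axis; with |WG| = 27.9, G = (-11.36, 5.831). ∠WGZ = 106.9° gives GZ at 6.700° from the x-axis; with |GZ| = 20.5, Z = (9.000, 8.223). Then |EZ| = |Z − E| = 34.07.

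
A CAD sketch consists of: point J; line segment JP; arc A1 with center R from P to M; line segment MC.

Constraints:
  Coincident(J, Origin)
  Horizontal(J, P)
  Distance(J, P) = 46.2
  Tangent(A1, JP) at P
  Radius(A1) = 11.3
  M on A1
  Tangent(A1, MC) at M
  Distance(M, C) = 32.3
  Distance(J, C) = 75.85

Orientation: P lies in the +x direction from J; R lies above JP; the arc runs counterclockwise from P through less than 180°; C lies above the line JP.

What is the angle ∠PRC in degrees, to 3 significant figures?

148°

J is at the origin; J and P share the same y with |JP| = 46.2 and P on the +x side, so P = (46.2, 0.00). Tangency of A1 to JP means the radius RP is perpendicular to JP, so R = P + (0, 11.3) = (46.2, 11.3). Since RM ⟂ MC (tangency), |RC| = √(11.3² + 32.3²) = 34.2 regardless of where M sits on A1. So C lies on both circle(J, 75.85) and circle(R, 34.2); the above-JP intersection is C = (64.2, 40.4). M is the foot of the tangent from C: M = (57.2, 8.87).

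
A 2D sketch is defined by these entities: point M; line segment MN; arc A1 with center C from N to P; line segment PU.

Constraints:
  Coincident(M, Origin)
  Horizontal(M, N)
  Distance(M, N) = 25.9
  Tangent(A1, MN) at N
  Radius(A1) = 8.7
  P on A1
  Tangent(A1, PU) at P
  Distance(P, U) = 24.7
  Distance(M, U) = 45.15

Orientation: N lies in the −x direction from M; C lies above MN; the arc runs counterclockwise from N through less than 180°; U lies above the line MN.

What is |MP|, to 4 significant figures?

21.98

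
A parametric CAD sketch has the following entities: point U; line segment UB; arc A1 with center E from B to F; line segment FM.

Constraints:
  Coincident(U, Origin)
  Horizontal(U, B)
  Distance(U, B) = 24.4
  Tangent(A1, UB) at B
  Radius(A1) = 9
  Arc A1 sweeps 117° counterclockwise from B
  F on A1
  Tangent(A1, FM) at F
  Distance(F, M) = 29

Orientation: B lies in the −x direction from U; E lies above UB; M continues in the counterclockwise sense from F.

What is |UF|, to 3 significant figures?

21.0

U is at the origin; UB is horizontal with |UB| = 24.4 and B on the −x side, so B = (-24.4, 0.00). The tangent condition forces EB to be normal to UB, so E = B + (0, 9) = (-24.4, 9.00). On A1, B sits at bearing -90° from E; a 117° counterclockwise sweep puts F at bearing 27°, so F = E + 9.0·(cos 27°, sin 27°) = (-16.4, 13.1). Then |UF| = |F − U| = 21.0.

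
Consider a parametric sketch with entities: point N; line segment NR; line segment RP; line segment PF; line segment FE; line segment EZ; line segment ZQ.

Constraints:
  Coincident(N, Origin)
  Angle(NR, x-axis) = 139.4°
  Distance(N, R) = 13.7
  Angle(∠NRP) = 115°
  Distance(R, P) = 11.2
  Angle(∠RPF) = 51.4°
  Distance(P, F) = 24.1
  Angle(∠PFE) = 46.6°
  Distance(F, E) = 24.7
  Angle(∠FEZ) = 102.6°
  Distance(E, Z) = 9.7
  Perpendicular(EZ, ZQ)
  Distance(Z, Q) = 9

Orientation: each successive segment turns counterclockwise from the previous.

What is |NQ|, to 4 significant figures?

16.90

N is at the origin; NR runs at 139.4° with length 13.7, so R = (-10.40, 8.916). ∠NRP = 115.0° gives RP at -155.6° from the x-axis; with |RP| = 11.2, P = (-20.60, 4.289). ∠RPF = 51.4° gives PF at -27.00° from the x-axis; with |PF| = 24.1, F = (0.8716, -6.652). ∠PFE = 46.6° gives FE at 106.4° from the x-axis; with |FE| = 24.7, E = (-6.102, 17.04). ∠FEZ = 102.6° gives EZ at -176.2° from the x-axis; with |EZ| = 9.7, Z = (-15.78, 16.40). The perpendicularity gives ZQ at right angles to EZ, so ZQ runs at -86.20°; with |ZQ| = 9.0, Q = (-15.18, 7.420). Then |NQ| = |Q − N| = 16.90.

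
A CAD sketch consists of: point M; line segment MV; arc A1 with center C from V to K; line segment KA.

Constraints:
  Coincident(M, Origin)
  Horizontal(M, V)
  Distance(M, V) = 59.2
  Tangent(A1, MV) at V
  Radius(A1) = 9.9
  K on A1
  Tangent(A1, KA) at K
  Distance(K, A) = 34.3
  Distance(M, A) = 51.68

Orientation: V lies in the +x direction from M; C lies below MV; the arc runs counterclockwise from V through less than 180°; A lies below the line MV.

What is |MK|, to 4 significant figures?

50.52

Checks: ∠(CV, VM) = 90.00° ✓; |CV| = 9.900 ✓; |CK| = 9.900 ✓; ∠(CK, KA) = 90.00° ✓; |KA| = 34.30 ✓; |MA| = 51.68 ✓.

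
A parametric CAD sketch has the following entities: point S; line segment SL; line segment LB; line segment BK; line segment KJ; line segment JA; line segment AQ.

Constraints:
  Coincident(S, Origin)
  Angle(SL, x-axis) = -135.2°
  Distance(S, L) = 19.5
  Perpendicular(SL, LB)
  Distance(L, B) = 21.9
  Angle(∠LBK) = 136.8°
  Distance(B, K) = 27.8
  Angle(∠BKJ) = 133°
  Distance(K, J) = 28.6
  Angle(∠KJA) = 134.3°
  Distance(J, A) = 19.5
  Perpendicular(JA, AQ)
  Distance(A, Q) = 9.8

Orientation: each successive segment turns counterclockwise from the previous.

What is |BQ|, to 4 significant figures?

54.17

S is at the origin; SL runs at -135.2° with length 19.5, so L = (-13.84, -13.74). SL is perpendicular to LB, so LB runs at -45.20°; with |LB| = 21.9, B = (1.595, -29.28). ∠LBK = 136.8° gives BK at -2.000° from the x-axis; with |BK| = 27.8, K = (29.38, -30.25). ∠BKJ = 133.0° gives KJ at 45.00° from the x-axis; with |KJ| = 28.6, J = (49.60, -10.03). ∠KJA = 134.3° gives JA at 90.70° from the x-axis; with |JA| = 19.5, A = (49.36, 9.472). JA is perpendicular to AQ, so AQ runs at -179.3°; with |AQ| = 9.8, Q = (39.56, 9.352). Then |BQ| = |Q − B| = 54.17.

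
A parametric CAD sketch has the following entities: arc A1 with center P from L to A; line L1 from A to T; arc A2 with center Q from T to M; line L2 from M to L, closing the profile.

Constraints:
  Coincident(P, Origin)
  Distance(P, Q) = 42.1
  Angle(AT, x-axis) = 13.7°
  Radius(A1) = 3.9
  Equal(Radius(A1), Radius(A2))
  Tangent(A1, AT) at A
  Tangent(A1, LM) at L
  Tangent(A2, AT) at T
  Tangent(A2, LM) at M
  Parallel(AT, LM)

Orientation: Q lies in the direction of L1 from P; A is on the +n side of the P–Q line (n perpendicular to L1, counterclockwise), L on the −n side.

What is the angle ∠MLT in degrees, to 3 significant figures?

10.5°

The slot axis is L1's direction at 13.7°, so u = (cos 13.7°, sin 13.7°) = (0.972, 0.237) and n = (−sin 13.7°, cos 13.7°) = (-0.237, 0.972). P is at the origin and Q lies 42.1 along u from P, so Q = 42.1·u = (40.9, 9.97). Tangency of A1 to both parallel lines with radius 3.9 puts A and L at P ± 3.9·n: A = (-0.924, 3.79), L = (0.924, -3.79). Equal radii place T and M the same way about Q: T = Q + 3.9·n = (40.0, 13.8), M = Q − 3.9·n = (41.8, 6.18). Then cos ∠MLT = LM·LT / (|LM||LT|), giving 10.5°.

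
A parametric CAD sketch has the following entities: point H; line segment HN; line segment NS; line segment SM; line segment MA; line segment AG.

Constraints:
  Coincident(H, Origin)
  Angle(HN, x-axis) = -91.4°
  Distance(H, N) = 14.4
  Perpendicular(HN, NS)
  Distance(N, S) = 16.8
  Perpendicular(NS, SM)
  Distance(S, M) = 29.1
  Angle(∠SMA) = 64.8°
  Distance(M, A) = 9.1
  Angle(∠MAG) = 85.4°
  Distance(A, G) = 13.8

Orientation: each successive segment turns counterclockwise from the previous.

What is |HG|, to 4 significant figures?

15.47

H is at the origin; HN runs at -91.4° with length 14.4, so N = (-0.3518, -14.40). HN ⟂ NS, so NS runs at -1.400°; with |NS| = 16.8, S = (16.44, -14.81). NS ⟂ SM, so SM runs at 88.60°; with |SM| = 29.1, M = (17.15, 14.29). ∠SMA = 64.8° gives MA at -156.2° from the x-axis; with |MA| = 9.1, A = (8.828, 10.61). ∠MAG = 85.4° gives AG at -61.60° from the x-axis; with |AG| = 13.8, G = (15.39, -1.526). Then |HG| = |G − H| = 15.47.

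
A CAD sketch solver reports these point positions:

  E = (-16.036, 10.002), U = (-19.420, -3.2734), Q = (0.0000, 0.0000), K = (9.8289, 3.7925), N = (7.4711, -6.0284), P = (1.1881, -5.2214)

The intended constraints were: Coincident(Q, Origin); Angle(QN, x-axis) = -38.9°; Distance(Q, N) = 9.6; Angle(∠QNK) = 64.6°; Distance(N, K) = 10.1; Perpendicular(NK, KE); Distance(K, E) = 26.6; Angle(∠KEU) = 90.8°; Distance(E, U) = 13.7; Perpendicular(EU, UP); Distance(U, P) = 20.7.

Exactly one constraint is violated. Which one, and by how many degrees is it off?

Perpendicular(EU, UP) — off by 8.90°.

Q = (0.00, 0.00) ✓; QN at -38.90° ✓; |QN| = 9.600 ✓; ∠QNK = 64.60° ✓; |NK| = 10.10 ✓; ∠(NK, KE) = 90.00° ✓; |KE| = 26.60 ✓; ∠KEU = 90.80° ✓; |EU| = 13.70 ✓; ∠(EU, UP) = 98.90° ✗; |UP| = 20.70 ✓.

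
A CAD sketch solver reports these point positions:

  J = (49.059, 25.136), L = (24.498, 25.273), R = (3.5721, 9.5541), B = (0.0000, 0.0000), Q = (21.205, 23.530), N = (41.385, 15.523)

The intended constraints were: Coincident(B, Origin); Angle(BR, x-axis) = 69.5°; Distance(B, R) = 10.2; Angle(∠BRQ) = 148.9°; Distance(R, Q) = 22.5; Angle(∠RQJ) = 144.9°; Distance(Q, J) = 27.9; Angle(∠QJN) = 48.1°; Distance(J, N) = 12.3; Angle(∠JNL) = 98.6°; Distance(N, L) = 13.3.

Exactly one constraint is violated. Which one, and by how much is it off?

Distance(N, L) = 13.3 — off by 6.20.

B = (0.00, 0.00) ✓; BR at 69.50° ✓; |BR| = 10.20 ✓; ∠BRQ = 148.9° ✓; |RQ| = 22.50 ✓; ∠RQJ = 144.9° ✓; |QJ| = 27.90 ✓; ∠QJN = 48.10° ✓; |JN| = 12.30 ✓; ∠JNL = 98.60° ✓; |NL| = 19.50 ✗.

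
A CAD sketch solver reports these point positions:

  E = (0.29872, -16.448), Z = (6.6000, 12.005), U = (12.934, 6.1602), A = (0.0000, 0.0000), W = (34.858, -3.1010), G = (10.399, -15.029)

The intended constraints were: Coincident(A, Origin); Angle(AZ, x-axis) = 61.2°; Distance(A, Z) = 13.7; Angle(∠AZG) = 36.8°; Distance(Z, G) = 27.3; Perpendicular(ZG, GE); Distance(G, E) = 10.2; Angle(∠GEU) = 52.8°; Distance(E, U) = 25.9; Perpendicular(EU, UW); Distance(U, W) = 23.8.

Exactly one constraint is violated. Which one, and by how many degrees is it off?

Perpendicular(EU, UW) — off by 6.30°.

A = (0.00, 0.00) ✓; AZ at 61.20° ✓; |AZ| = 13.70 ✓; ∠AZG = 36.80° ✓; |ZG| = 27.30 ✓; ∠(ZG, GE) = 90.00° ✓; |GE| = 10.20 ✓; ∠GEU = 52.80° ✓; |EU| = 25.90 ✓; ∠(EU, UW) = 83.70° ✗; |UW| = 23.80 ✓.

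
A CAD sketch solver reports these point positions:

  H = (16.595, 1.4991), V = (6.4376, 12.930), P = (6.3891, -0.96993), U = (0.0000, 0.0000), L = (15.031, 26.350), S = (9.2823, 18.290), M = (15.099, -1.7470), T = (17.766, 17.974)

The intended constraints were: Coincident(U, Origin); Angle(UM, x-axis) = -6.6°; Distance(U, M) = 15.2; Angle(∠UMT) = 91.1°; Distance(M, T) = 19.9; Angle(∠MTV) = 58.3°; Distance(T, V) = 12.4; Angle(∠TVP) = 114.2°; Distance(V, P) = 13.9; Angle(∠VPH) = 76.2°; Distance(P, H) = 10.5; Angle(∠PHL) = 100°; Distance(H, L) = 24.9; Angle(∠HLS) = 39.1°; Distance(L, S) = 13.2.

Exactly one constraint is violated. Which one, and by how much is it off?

Distance(L, S) = 13.2 — off by 3.30.

U = (0.00, 0.00) ✓; UM at -6.600° ✓; |UM| = 15.20 ✓; ∠UMT = 91.10° ✓; |MT| = 19.90 ✓; ∠MTV = 58.30° ✓; |TV| = 12.40 ✓; ∠TVP = 114.2° ✓; |VP| = 13.90 ✓; ∠VPH = 76.20° ✓; |PH| = 10.50 ✓; ∠PHL = 100.0° ✓; |HL| = 24.90 ✓; ∠HLS = 39.10° ✓; |LS| = 9.900 ✗.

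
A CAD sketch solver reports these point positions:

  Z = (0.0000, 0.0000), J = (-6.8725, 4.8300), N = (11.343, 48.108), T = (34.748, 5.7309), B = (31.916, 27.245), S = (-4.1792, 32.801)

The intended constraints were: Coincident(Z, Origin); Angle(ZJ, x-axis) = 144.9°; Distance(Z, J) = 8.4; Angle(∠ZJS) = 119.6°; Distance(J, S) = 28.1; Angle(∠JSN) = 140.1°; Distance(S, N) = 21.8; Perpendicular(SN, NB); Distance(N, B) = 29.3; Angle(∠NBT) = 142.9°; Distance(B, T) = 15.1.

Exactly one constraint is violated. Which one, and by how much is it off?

Distance(B, T) = 15.1 — off by 6.60.

Z = (0.00, 0.00) ✓; ZJ at 144.9° ✓; |ZJ| = 8.400 ✓; ∠ZJS = 119.6° ✓; |JS| = 28.10 ✓; ∠JSN = 140.1° ✓; |SN| = 21.80 ✓; ∠(SN, NB) = 90.00° ✓; |NB| = 29.30 ✓; ∠NBT = 142.9° ✓; |BT| = 21.70 ✗.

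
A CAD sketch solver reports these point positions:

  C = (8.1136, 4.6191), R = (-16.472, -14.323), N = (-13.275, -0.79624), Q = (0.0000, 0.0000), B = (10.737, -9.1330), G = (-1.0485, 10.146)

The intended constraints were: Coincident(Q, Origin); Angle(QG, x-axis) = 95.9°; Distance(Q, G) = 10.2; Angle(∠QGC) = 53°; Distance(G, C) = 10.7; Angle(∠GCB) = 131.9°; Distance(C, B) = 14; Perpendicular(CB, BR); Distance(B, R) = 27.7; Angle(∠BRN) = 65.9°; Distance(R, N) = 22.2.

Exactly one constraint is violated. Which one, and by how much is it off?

Distance(R, N) = 22.2 — off by 8.30.

Q = (0.00, 0.00) ✓; QG at 95.90° ✓; |QG| = 10.20 ✓; ∠QGC = 53.00° ✓; |GC| = 10.70 ✓; ∠GCB = 131.9° ✓; |CB| = 14.00 ✓; ∠(CB, BR) = 90.00° ✓; |BR| = 27.70 ✓; ∠BRN = 65.90° ✓; |RN| = 13.90 ✗.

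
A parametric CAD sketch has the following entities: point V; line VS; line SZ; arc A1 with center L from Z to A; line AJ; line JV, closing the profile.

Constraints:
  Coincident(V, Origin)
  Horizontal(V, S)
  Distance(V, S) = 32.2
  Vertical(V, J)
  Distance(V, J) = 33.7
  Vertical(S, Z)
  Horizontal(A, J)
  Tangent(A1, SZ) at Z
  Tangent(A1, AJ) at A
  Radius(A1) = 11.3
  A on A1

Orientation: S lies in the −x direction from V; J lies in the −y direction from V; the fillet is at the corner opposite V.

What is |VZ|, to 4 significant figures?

39.22

V is at the origin; VS is horizontal with |VS| = 32.2 and S on the −x side, so S = (-32.20, 0.000). V and J share the same x with |VJ| = 33.7 and J on the −y side, so J = (0.000, -33.70). The virtual corner opposite V is at (-32.20, -33.70). Tangency of A1 to SZ means the radius LZ is perpendicular to SZ and the tangent condition forces LA to be normal to AJ, with radius 11.3, so the center L sits 11.3 in from both sides at L = (-20.90, -22.40). That places the tangent points at Z = (-32.20, -22.40) on SZ and A = (-20.90, -33.70) on AJ. Then |VZ| = |Z − V| = 39.22.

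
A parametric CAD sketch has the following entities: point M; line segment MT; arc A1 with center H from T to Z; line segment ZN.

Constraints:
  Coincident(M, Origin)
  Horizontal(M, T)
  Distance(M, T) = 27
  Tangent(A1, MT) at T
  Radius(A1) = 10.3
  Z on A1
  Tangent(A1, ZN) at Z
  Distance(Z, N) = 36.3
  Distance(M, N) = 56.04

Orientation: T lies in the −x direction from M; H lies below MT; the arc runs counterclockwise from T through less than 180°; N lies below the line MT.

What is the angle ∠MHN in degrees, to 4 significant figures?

113.8°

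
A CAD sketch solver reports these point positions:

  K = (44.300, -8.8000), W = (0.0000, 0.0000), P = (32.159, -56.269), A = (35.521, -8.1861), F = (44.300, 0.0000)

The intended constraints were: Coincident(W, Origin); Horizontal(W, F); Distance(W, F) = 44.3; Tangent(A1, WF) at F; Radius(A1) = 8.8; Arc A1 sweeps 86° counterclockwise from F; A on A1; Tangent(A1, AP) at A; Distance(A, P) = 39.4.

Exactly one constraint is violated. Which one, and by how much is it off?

Distance(A, P) = 39.4 — off by 8.80.

W = (0.00, 0.00) ✓; W.y = 0.00, F.y = 0.00 ✓; |WF| = 44.30 ✓; ∠(KF, FW) = 90.00° ✓; |KF| = 8.800 ✓; bearing(K→A) − bearing(K→F) = 86.00° ✓; |KA| = 8.800 ✓; ∠(KA, AP) = 90.00° ✓; |AP| = 48.20 ✗.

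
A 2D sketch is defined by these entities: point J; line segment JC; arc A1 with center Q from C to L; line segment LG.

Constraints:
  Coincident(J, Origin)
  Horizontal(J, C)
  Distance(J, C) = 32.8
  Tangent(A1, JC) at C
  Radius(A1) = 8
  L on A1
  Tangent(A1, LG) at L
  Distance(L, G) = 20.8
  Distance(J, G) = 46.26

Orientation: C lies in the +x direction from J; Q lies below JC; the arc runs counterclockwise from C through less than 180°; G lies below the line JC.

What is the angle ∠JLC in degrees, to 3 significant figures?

97.2°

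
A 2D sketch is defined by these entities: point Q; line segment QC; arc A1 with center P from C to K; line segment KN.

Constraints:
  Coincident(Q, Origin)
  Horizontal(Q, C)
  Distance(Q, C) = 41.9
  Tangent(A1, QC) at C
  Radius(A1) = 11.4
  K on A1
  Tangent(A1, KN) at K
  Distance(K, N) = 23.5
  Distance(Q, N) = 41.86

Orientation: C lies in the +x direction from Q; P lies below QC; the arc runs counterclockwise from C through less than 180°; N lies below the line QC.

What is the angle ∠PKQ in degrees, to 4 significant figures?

173.5°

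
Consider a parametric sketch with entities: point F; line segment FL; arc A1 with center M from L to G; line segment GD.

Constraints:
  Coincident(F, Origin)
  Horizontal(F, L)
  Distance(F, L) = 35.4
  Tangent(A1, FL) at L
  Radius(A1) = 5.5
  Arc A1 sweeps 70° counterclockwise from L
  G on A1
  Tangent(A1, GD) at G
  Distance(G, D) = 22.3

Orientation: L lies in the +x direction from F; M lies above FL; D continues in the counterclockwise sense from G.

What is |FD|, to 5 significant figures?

54.099

On A1, L sits at bearing -90° from M; a 70° counterclockwise sweep puts G at bearing -20°, so G = M + 5.5·(cos -20°, sin -20°) = (40.568, 3.6189). A1 meets GD tangentially, so MG is at right angles to GD, so GD runs along (−sin -20°, cos -20°); with |GD| = 22.3, D = (48.195, 24.574). Then |FD| = |D − F| = 54.099.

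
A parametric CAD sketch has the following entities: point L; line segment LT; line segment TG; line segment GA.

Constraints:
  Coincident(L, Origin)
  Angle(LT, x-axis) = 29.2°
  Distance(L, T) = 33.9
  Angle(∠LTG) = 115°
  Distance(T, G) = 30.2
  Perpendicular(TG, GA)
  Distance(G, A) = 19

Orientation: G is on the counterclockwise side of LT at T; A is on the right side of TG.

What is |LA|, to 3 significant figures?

66.7

∠LTG = 115.0°, so TG runs at 29.2° + (180° − 115.0°) = 94.2° from the x-axis; with |TG| = 30.2, G = T + 30.2·(cos 94.2°, sin 94.2°) = (27.4, 46.7). The perpendicularity gives GA at right angles to TG; with |GA| = 19.0 on the right of TG, A = G + 19.0·(0.997, 0.0732) = (46.3, 48.0). Then |LA| = |A − L| = 66.7.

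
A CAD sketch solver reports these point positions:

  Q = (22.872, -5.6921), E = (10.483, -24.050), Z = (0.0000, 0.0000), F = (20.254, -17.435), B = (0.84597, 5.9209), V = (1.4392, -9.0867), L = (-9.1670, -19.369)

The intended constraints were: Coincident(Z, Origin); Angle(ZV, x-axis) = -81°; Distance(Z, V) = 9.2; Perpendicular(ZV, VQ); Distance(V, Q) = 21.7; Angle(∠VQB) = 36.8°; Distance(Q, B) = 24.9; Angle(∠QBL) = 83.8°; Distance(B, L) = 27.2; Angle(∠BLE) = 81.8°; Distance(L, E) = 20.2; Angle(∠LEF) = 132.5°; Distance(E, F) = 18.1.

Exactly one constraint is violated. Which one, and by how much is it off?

Distance(E, F) = 18.1 — off by 6.30.

Z = (0.00, 0.00) ✓; ZV at -81.00° ✓; |ZV| = 9.200 ✓; ∠(ZV, VQ) = 90.00° ✓; |VQ| = 21.70 ✓; ∠VQB = 36.80° ✓; |QB| = 24.90 ✓; ∠QBL = 83.80° ✓; |BL| = 27.20 ✓; ∠BLE = 81.80° ✓; |LE| = 20.20 ✓; ∠LEF = 132.5° ✓; |EF| = 11.80 ✗.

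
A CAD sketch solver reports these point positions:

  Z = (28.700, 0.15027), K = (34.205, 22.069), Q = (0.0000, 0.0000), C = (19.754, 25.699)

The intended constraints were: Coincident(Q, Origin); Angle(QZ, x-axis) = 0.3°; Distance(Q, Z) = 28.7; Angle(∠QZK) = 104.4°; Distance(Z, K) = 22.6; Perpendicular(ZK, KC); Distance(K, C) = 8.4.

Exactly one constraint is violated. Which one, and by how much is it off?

Distance(K, C) = 8.4 — off by 6.50.

Q = (0.00, 0.00) ✓; QZ at 0.3000° ✓; |QZ| = 28.70 ✓; ∠QZK = 104.4° ✓; |ZK| = 22.60 ✓; ∠(ZK, KC) = 90.00° ✓; |KC| = 14.90 ✗.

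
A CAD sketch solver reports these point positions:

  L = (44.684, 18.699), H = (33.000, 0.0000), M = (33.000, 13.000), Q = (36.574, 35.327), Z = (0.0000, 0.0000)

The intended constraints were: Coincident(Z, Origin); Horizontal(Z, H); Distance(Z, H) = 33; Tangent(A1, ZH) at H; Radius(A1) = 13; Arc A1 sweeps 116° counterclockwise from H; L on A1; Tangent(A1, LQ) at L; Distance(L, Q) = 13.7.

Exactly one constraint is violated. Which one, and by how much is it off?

Distance(L, Q) = 13.7 — off by 4.80.

Z = (0.00, 0.00) ✓; Z.y = 0.00, H.y = 0.00 ✓; |ZH| = 33.00 ✓; ∠(MH, HZ) = 90.00° ✓; |MH| = 13.00 ✓; bearing(M→L) − bearing(M→H) = 116.0° ✓; |ML| = 13.00 ✓; ∠(ML, LQ) = 90.00° ✓; |LQ| = 18.50 ✗.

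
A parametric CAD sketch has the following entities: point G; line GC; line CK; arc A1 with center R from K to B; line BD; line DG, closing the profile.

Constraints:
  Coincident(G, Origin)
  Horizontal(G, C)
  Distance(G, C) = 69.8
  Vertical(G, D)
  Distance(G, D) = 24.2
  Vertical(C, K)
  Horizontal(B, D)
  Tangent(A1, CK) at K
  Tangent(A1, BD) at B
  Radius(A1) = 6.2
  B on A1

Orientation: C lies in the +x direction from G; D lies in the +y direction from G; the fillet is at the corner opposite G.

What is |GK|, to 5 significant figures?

72.084

The virtual corner opposite G is at (69.800, 24.200). Since A1 is tangent to CK there, RK ⟂ CK and A1 meets BD tangentially, so RB is at right angles to BD, with radius 6.2, so the center R sits 6.2 in from both sides at R = (63.600, 18.000). That places the tangent points at K = (69.800, 18.000) on CK and B = (63.600, 24.200) on BD. Then |GK| = |K − G| = 72.084.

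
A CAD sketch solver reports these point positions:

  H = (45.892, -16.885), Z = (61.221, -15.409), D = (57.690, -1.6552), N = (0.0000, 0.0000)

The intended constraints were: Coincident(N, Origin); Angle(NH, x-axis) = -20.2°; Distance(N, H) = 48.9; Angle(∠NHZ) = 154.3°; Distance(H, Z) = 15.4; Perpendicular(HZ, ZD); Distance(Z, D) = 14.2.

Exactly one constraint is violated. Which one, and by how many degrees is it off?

Perpendicular(HZ, ZD) — off by 8.90°.

N = (0.00, 0.00) ✓; NH at -20.20° ✓; |NH| = 48.90 ✓; ∠NHZ = 154.3° ✓; |HZ| = 15.40 ✓; ∠(HZ, ZD) = 98.90° ✗; |ZD| = 14.20 ✓.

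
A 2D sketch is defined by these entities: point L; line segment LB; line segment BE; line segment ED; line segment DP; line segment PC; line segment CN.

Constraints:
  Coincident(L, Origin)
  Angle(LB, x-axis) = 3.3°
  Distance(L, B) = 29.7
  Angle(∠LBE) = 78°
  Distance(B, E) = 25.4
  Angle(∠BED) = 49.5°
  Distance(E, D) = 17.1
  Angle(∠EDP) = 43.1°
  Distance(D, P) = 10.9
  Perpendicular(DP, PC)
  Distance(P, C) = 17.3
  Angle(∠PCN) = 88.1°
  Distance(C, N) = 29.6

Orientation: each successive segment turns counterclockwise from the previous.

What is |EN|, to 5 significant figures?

31.512

DP ⟂ PC, so PC runs at 102.70°; with |PC| = 17.3, C = (20.167, 31.339). ∠PCN = 88.1° gives CN at -165.40° from the x-axis; with |CN| = 29.6, N = (-8.4775, 23.878). Then |EN| = |N − E| = 31.512.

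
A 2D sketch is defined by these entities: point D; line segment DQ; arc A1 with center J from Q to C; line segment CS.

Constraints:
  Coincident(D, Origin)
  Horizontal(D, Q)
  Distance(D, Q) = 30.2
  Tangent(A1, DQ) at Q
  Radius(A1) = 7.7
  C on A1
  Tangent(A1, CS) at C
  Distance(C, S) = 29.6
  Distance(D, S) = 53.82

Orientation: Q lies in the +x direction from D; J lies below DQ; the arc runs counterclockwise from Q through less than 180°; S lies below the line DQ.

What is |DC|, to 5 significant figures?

26.389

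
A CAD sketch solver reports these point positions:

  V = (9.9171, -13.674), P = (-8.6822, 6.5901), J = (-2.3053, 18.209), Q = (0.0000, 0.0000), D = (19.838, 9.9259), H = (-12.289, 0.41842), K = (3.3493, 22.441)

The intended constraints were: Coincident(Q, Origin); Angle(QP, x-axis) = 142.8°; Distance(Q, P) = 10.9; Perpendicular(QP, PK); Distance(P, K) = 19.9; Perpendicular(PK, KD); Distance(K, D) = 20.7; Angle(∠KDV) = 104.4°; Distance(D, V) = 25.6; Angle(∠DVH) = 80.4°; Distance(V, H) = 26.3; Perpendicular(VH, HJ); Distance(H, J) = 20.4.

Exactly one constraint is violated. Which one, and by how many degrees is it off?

Perpendicular(VH, HJ) — off by 3.10°.

Q = (0.00, 0.00) ✓; QP at 142.8° ✓; |QP| = 10.90 ✓; ∠(QP, PK) = 90.00° ✓; |PK| = 19.90 ✓; ∠(PK, KD) = 90.00° ✓; |KD| = 20.70 ✓; ∠KDV = 104.4° ✓; |DV| = 25.60 ✓; ∠DVH = 80.40° ✓; |VH| = 26.30 ✓; ∠(VH, HJ) = 86.90° ✗; |HJ| = 20.40 ✓.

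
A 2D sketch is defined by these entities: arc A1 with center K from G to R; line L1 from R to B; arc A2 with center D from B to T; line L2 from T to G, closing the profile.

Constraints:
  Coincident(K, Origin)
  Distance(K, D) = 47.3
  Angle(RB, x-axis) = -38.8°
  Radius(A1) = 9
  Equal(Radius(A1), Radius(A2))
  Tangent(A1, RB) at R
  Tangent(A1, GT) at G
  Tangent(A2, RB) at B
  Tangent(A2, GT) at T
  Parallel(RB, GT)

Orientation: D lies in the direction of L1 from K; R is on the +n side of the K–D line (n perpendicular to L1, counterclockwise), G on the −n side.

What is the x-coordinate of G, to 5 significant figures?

-5.6394

K is at the origin and D lies 47.3 along u from K, so D = 47.3·u = (36.863, -29.638). Tangency of A1 to both parallel lines with radius 9.0 puts R and G at K ± 9.0·n: R = (5.6394, 7.0140), G = (-5.6394, -7.0140). So G.x = -5.6394.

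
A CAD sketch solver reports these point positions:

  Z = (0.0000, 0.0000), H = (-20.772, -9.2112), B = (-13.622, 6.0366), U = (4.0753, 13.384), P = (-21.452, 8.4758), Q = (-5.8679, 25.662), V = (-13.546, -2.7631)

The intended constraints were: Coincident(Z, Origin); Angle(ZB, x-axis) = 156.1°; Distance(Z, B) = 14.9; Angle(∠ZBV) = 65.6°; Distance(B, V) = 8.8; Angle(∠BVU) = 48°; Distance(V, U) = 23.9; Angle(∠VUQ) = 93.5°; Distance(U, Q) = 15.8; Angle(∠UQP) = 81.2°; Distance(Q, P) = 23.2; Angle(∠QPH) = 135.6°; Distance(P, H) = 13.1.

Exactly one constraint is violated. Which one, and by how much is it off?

Distance(P, H) = 13.1 — off by 4.60.

Z = (0.00, 0.00) ✓; ZB at 156.1° ✓; |ZB| = 14.90 ✓; ∠ZBV = 65.60° ✓; |BV| = 8.800 ✓; ∠BVU = 47.99° ✓; |VU| = 23.90 ✓; ∠VUQ = 93.50° ✓; |UQ| = 15.80 ✓; ∠UQP = 81.20° ✓; |QP| = 23.20 ✓; ∠QPH = 135.6° ✓; |PH| = 17.70 ✗.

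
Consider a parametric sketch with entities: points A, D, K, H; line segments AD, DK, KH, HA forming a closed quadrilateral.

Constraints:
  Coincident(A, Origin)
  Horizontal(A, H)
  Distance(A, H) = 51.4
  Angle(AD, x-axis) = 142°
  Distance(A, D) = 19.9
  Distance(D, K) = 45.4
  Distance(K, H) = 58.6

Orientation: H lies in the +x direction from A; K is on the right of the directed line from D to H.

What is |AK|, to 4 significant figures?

29.98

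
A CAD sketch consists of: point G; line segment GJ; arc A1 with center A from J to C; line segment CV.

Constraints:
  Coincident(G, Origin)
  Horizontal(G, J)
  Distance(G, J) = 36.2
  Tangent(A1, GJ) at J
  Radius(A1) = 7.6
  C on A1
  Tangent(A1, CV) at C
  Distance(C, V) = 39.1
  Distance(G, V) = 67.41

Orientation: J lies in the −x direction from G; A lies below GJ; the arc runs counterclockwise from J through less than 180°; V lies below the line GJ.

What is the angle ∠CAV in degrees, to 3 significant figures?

79.0°

Checks: G = (0.00, 0.00) ✓; |AC| = 7.600 ✓; ∠(AC, CV) = 90.00° ✓; |CV| = 39.10 ✓; |GV| = 67.41 ✓.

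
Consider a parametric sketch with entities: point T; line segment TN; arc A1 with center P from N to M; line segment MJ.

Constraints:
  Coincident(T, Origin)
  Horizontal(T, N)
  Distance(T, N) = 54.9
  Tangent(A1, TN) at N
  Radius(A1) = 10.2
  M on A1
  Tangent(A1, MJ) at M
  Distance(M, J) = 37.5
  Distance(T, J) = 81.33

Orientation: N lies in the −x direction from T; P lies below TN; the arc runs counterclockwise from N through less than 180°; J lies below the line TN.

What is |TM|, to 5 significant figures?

65.850

Checks: |PM| = 10.20 ✓; ∠(PM, MJ) = 90.00° ✓; |MJ| = 37.50 ✓; |TJ| = 81.33 ✓.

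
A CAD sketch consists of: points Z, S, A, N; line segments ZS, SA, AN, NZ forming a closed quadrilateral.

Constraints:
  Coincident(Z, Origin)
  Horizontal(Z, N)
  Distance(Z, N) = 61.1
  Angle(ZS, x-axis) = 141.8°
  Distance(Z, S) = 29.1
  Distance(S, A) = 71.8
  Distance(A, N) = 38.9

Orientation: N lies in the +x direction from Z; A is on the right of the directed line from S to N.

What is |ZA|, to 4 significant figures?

42.70

Z is at the origin; Z and N share the same y with |ZN| = 61.1 and N in +x, so N = (61.1, 0). ZS runs at 141.8° with |ZS| = 29.1, so S = (-22.87, 18.00). A is determined by |SA| = 71.8 and |AN| = 38.9 together: it lies at the intersection of circle(S, 71.8) and circle(N, 38.9). With |SN| = 85.88, the foot of the radical line on SN is 64.14 from S and the perpendicular offset is √(71.8² − 64.14²) = 32.26. Taking the right-of-SN solution: A = (33.09, -26.99).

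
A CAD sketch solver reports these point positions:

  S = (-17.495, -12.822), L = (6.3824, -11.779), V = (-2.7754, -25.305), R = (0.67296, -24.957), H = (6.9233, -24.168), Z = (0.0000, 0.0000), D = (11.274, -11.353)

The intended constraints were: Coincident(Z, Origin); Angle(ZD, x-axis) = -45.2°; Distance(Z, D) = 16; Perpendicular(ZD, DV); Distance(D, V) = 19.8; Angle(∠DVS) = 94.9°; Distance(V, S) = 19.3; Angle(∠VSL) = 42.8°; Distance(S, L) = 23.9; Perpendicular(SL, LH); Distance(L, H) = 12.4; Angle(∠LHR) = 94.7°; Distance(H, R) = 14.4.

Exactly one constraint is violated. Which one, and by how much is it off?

Distance(H, R) = 14.4 — off by 8.10.

Z = (0.00, 0.00) ✓; ZD at -45.20° ✓; |ZD| = 16.00 ✓; ∠(ZD, DV) = 90.00° ✓; |DV| = 19.80 ✓; ∠DVS = 94.90° ✓; |VS| = 19.30 ✓; ∠VSL = 42.80° ✓; |SL| = 23.90 ✓; ∠(SL, LH) = 90.00° ✓; |LH| = 12.40 ✓; ∠LHR = 94.69° ✓; |HR| = 6.300 ✗.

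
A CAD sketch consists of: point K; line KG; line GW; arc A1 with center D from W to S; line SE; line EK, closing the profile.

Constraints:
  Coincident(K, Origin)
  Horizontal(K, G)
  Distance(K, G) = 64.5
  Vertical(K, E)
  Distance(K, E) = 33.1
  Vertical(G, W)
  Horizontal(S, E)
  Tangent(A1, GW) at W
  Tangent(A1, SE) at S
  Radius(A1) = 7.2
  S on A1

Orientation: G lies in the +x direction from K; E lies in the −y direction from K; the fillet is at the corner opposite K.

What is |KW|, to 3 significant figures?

69.5

K is at the origin; K and G share the same y with |KG| = 64.5 and G on the +x side, so G = (64.5, 0.00). K and E share the same x with |KE| = 33.1 and E on the −y side, so E = (0.00, -33.1). The virtual corner opposite K is at (64.5, -33.1). A1 meets GW tangentially, so DW is at right angles to GW and since A1 is tangent to SE there, DS ⟂ SE, with radius 7.2, so the center D sits 7.2 in from both sides at D = (57.3, -25.9). That places the tangent points at W = (64.5, -25.9) on GW and S = (57.3, -33.1) on SE. Then |KW| = |W − K| = 69.5.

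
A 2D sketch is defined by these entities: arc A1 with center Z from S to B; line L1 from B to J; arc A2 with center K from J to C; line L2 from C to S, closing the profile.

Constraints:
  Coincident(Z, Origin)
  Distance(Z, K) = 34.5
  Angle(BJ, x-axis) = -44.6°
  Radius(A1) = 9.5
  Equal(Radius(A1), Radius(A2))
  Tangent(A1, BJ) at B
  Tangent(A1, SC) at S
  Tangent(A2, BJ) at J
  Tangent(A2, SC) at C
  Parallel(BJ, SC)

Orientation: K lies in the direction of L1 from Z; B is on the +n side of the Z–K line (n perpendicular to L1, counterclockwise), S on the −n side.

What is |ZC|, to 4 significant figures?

35.78

The slot axis is L1's direction at -44.6°, so u = (cos -44.6°, sin -44.6°) = (0.7120, -0.7022) and n = (−sin -44.6°, cos -44.6°) = (0.7022, 0.7120). Z is at the origin and K lies 34.5 along u from Z, so K = 34.5·u = (24.56, -24.22). Tangency of A1 to both parallel lines with radius 9.5 puts B and S at Z ± 9.5·n: B = (6.670, 6.764), S = (-6.670, -6.764). Equal radii place J and C the same way about K: J = K + 9.5·n = (31.24, -17.46), C = K − 9.5·n = (17.89, -30.99). Then |ZC| = |C − Z| = 35.78.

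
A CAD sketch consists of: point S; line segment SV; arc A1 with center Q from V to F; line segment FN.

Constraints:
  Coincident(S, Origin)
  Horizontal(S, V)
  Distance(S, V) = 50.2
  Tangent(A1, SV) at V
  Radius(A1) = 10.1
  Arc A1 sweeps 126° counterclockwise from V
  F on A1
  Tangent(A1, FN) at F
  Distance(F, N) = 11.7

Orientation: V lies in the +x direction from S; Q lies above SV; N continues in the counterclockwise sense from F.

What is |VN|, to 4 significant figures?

25.53

On A1, V sits at bearing -90° from Q; a 126° counterclockwise sweep puts F at bearing 36°, so F = Q + 10.1·(cos 36°, sin 36°) = (58.37, 16.04). Since A1 is tangent to FN there, QF ⟂ FN, so FN runs along (−sin 36°, cos 36°); with |FN| = 11.7, N = (51.49, 25.50). Then |VN| = |N − V| = 25.53.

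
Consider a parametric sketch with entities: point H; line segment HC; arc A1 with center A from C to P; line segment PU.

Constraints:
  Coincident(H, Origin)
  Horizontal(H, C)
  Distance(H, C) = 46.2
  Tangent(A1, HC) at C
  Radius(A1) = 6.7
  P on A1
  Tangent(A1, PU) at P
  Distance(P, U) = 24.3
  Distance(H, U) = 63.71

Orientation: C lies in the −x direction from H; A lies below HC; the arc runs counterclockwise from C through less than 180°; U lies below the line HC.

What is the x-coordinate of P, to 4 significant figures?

-52.83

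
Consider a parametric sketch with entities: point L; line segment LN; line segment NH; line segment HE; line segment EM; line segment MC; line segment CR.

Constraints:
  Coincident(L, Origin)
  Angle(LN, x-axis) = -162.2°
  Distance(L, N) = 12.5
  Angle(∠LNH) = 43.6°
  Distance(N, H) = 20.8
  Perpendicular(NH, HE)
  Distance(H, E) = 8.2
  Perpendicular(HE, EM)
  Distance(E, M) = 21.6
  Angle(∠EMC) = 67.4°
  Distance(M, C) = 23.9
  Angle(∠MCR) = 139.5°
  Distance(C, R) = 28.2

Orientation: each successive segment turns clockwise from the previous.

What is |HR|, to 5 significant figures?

29.512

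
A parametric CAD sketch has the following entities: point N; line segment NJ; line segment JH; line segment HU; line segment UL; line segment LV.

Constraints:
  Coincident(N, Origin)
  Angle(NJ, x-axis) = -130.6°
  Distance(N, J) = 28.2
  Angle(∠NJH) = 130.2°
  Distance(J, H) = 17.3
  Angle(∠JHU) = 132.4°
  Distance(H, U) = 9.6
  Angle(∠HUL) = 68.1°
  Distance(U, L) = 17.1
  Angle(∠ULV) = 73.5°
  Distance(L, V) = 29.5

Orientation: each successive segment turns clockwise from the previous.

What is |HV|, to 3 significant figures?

20.0

N is at the origin; NJ runs at -130.6° with length 28.2, so J = (-18.4, -21.4). ∠NJH = 130.2° gives JH at 180° from the x-axis; with |JH| = 17.3, H = (-35.7, -21.3). ∠JHU = 132.4° gives HU at 132° from the x-axis; with |HU| = 9.6, U = (-42.1, -14.2). ∠HUL = 68.1° gives UL at 20.1° from the x-axis; with |UL| = 17.1, L = (-26.0, -8.28). ∠ULV = 73.5° gives LV at -86.4° from the x-axis; with |LV| = 29.5, V = (-24.2, -37.7). Then |HV| = |V − H| = 20.0.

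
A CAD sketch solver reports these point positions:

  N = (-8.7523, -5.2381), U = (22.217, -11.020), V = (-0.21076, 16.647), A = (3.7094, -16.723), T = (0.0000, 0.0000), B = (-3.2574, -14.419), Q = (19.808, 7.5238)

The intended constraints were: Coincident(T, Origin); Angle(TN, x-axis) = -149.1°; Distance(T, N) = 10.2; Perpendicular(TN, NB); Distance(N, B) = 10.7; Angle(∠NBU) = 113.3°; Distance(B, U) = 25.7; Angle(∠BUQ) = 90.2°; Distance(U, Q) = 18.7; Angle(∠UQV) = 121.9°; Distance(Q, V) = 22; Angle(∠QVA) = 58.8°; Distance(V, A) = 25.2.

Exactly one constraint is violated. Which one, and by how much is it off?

Distance(V, A) = 25.2 — off by 8.40.

T = (0.00, 0.00) ✓; TN at -149.1° ✓; |TN| = 10.20 ✓; ∠(TN, NB) = 90.00° ✓; |NB| = 10.70 ✓; ∠NBU = 113.3° ✓; |BU| = 25.70 ✓; ∠BUQ = 90.20° ✓; |UQ| = 18.70 ✓; ∠UQV = 121.9° ✓; |QV| = 22.00 ✓; ∠QVA = 58.80° ✓; |VA| = 33.60 ✗.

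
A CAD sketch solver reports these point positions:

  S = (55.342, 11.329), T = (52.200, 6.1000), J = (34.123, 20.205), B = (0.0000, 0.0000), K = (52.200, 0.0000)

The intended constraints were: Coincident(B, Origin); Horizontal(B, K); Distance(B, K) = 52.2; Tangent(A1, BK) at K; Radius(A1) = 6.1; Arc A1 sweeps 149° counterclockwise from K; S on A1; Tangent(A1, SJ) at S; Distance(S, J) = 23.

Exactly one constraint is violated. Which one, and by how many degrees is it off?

Tangent(A1, SJ) at S — off by 8.30°.

B = (0.00, 0.00) ✓; B.y = 0.00, K.y = 0.00 ✓; |BK| = 52.20 ✓; ∠(TK, KB) = 90.00° ✓; |TK| = 6.100 ✓; bearing(T→S) − bearing(T→K) = 149.0° ✓; |TS| = 6.100 ✓; ∠(TS, SJ) = 81.70° ✗; |SJ| = 23.00 ✓.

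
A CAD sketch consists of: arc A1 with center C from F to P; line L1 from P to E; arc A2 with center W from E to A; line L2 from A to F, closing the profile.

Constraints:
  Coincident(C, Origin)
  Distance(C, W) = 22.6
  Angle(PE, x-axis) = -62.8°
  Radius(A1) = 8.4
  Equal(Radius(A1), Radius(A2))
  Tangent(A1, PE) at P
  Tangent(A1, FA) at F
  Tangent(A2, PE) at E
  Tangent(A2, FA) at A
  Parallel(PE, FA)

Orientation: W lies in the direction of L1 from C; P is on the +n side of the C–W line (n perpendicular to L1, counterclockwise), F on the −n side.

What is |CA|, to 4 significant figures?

24.11

Tangency of A1 to both parallel lines with radius 8.4 puts P and F at C ± 8.4·n: P = (7.471, 3.840), F = (-7.471, -3.840). Equal radii place E and A the same way about W: E = W + 8.4·n = (17.80, -16.26), A = W − 8.4·n = (2.859, -23.94). Then |CA| = |A − C| = 24.11.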